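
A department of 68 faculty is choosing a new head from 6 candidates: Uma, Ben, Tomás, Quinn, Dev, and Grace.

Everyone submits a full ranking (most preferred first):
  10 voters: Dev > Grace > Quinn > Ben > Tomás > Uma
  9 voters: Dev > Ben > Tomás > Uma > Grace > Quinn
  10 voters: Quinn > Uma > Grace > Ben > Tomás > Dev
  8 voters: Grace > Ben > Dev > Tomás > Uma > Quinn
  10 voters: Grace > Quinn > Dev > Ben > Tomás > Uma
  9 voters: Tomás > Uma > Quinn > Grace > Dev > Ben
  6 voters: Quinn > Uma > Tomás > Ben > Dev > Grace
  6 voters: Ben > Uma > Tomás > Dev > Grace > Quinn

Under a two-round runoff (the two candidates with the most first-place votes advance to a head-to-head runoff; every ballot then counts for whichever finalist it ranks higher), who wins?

Grace

Round 1 first-place votes: Uma 0, Ben 6, Tomás 9, Quinn 16, Dev 19, Grace 18. Dev and Grace advance.
Runoff: Dev is ranked above Grace on 31 ballots, Grace above Dev on 37.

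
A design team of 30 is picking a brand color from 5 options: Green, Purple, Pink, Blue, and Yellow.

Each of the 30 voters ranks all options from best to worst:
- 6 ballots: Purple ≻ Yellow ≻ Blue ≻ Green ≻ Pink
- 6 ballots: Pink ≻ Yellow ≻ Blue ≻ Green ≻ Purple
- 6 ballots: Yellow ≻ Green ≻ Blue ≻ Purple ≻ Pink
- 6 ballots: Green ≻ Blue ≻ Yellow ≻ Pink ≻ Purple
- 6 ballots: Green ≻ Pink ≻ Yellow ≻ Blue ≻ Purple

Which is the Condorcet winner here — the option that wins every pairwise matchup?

Yellow vs Green: 18–12
Yellow vs Purple: 24–6
Yellow vs Pink: 18–12
Yellow vs Blue: 24–6
Yellow beats every other option.

Yellow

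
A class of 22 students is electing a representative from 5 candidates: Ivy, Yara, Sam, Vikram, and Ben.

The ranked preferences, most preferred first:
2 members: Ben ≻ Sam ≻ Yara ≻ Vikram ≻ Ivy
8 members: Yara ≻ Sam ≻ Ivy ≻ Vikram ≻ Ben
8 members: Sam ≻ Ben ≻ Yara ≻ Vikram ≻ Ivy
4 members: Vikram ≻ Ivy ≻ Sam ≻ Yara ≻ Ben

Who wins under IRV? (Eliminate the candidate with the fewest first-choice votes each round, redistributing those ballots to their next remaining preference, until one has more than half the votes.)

Sam

Round 1: Ivy 0, Yara 8, Sam 8, Vikram 4, Ben 2. Ivy eliminated.
Round 2: Yara 8, Sam 8, Vikram 4, Ben 2. Ben eliminated.
Round 3: Yara 8, Sam 10, Vikram 4. Vikram eliminated.
Round 4: Yara 8, Sam 14. Sam has a majority (≥12).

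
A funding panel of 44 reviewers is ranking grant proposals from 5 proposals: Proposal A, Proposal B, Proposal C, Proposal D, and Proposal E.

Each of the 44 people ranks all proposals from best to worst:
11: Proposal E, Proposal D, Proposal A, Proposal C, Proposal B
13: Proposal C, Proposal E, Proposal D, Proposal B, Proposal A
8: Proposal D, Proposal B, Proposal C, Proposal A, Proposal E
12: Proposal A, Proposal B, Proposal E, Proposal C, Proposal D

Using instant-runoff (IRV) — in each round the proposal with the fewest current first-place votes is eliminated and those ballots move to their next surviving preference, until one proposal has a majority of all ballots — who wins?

Proposal A

Round 1: Proposal A 12, Proposal B 0, Proposal C 13, Proposal D 8, Proposal E 11. Proposal B eliminated.
Round 2: Proposal A 12, Proposal C 13, Proposal D 8, Proposal E 11. Proposal D eliminated.
Round 3: Proposal A 12, Proposal C 21, Proposal E 11. Proposal E eliminated.
Round 4: Proposal A 23, Proposal C 21. Proposal A has a majority (≥23).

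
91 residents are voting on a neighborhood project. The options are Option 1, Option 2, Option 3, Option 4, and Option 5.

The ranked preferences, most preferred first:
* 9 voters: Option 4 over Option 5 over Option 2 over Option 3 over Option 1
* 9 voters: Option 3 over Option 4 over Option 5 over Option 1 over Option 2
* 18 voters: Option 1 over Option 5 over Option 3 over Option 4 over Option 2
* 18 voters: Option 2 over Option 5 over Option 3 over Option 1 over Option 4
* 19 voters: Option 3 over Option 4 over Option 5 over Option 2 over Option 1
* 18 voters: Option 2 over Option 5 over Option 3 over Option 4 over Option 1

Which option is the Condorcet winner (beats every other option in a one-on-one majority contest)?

Option 5 vs Option 1: 73–18
Option 5 vs Option 2: 55–36
Option 5 vs Option 3: 63–28
Option 5 vs Option 4: 54–37
Option 5 beats every other option.

Option 5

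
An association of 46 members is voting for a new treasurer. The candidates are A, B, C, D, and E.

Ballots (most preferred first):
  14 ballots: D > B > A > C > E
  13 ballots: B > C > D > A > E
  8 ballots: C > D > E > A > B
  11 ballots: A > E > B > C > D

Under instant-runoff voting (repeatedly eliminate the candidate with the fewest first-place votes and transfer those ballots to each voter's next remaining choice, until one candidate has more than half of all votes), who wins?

Round 1: A 11, B 13, C 8, D 14, E 0. E eliminated.
Round 2: A 11, B 13, C 8, D 14. C eliminated.
Round 3: A 11, B 13, D 22. A eliminated.
Round 4: B 24, D 22. B has a majority (≥24).

B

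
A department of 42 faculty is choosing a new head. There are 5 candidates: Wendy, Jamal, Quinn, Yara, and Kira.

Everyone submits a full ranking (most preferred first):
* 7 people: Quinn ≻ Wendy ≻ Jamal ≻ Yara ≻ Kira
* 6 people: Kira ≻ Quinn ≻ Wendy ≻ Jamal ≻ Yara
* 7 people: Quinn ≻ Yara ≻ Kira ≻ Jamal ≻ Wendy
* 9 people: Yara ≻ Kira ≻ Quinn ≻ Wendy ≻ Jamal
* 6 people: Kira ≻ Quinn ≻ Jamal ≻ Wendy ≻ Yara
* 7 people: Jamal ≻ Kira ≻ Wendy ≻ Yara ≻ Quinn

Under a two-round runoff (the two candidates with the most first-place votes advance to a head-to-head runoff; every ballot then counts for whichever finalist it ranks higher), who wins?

Kira

Round 1 first-place votes: Wendy 0, Jamal 7, Quinn 14, Yara 9, Kira 12. Quinn and Kira advance.
Runoff: Quinn is ranked above Kira on 14 ballots, Kira above Quinn on 28.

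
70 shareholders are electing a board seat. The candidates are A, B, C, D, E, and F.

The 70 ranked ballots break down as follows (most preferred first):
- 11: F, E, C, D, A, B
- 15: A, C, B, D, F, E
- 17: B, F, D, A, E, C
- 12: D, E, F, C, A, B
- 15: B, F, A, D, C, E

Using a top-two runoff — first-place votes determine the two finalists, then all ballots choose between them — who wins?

Round 1 first-place votes: A 15, B 32, C 0, D 12, E 0, F 11. B and A advance.
Runoff: B is ranked above A on 32 ballots, A above B on 38.

A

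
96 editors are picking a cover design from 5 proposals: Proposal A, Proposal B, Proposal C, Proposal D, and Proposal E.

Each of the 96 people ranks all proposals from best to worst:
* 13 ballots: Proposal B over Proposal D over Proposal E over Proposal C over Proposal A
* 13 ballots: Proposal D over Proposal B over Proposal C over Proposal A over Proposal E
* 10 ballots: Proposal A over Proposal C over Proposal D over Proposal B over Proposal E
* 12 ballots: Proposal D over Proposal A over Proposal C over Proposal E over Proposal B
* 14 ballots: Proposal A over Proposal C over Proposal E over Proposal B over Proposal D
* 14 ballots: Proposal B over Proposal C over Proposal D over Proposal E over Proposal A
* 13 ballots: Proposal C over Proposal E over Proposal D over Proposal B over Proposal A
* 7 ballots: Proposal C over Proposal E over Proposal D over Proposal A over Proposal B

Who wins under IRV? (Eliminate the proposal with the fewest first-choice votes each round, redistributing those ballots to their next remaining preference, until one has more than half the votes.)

Round 1: Proposal A 24, Proposal B 27, Proposal C 20, Proposal D 25, Proposal E 0. Proposal E eliminated.
Round 2: Proposal A 24, Proposal B 27, Proposal C 20, Proposal D 25. Proposal C eliminated.
Round 3: Proposal A 24, Proposal B 27, Proposal D 45. Proposal A eliminated.
Round 4: Proposal B 41, Proposal D 55. Proposal D has a majority (≥49).

Proposal D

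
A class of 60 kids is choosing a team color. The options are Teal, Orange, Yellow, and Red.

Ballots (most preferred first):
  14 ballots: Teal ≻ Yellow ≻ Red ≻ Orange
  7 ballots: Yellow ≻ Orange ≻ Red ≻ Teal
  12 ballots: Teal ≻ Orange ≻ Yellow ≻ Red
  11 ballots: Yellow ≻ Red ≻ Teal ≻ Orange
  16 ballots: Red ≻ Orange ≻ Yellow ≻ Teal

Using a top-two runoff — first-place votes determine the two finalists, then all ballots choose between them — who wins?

Round 1 first-place votes: Teal 26, Orange 0, Yellow 18, Red 16. Teal and Yellow advance.
Runoff: Teal is ranked above Yellow on 26 ballots, Yellow above Teal on 34.

Yellow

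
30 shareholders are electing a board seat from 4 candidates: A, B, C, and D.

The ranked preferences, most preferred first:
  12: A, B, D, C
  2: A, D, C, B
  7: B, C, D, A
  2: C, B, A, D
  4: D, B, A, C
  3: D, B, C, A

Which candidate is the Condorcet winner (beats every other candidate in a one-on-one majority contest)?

B

B vs A: 16–14
B vs C: 26–4
B vs D: 21–9
B beats every other candidate.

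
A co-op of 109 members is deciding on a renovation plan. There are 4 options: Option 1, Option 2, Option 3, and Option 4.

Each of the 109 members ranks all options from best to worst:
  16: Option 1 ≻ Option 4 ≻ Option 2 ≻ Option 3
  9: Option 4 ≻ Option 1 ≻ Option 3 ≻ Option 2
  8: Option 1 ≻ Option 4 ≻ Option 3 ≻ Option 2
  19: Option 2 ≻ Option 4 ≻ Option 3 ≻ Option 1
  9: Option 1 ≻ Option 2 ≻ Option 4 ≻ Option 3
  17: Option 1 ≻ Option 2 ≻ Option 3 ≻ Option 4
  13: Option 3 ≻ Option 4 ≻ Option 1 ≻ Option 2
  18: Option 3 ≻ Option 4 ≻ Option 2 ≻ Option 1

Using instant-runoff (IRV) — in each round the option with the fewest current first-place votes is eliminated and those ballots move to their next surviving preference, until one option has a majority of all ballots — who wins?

Option 1

Round 1: Option 1 50, Option 2 19, Option 3 31, Option 4 9. Option 4 eliminated.
Round 2: Option 1 59, Option 2 19, Option 3 31. Option 1 has a majority (≥55).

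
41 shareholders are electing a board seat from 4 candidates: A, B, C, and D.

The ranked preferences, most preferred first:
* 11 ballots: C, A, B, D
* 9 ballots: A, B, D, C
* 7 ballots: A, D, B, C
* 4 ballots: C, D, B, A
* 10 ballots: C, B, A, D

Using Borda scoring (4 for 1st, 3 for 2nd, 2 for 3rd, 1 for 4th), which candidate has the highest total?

A: 11×3 + 9×4 + 7×4 + 4×1 + 10×2 = 121
B: 11×2 + 9×3 + 7×2 + 4×2 + 10×3 = 101
C: 11×4 + 9×1 + 7×1 + 4×4 + 10×4 = 116
D: 11×1 + 9×2 + 7×3 + 4×3 + 10×1 = 72

A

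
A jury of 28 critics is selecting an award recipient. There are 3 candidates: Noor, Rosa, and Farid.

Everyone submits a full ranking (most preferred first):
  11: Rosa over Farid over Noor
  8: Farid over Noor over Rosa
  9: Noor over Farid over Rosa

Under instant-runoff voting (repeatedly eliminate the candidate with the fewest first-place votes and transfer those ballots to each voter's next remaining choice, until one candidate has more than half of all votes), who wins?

Noor

Round 1: Noor 9, Rosa 11, Farid 8. Farid eliminated.
Round 2: Noor 17, Rosa 11. Noor has a majority (≥15).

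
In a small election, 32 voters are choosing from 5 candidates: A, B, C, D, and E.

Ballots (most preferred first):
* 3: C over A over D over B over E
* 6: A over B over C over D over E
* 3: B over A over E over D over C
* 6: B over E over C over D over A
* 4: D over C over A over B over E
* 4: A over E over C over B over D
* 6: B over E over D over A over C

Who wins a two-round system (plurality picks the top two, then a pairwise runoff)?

Round 1 first-place votes: A 10, B 15, C 3, D 4, E 0. B and A advance.
Runoff: B is ranked above A on 15 ballots, A above B on 17.

A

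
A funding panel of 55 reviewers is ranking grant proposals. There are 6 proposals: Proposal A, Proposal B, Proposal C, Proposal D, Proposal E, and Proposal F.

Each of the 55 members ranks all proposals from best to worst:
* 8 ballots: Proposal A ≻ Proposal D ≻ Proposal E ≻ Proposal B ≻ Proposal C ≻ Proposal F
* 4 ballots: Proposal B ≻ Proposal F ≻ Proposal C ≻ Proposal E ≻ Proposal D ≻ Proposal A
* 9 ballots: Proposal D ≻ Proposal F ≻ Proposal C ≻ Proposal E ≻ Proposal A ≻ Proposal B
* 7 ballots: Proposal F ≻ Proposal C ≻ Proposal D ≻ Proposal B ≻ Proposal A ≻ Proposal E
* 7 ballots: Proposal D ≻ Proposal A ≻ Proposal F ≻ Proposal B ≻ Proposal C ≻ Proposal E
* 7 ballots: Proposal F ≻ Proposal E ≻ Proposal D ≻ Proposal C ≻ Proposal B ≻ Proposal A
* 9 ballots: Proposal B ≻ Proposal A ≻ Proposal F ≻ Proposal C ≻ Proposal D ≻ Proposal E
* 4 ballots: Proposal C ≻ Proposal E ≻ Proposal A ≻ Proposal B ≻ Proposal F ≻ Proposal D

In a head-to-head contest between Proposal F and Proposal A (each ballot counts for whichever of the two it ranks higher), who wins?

Proposal A

Proposal F is ranked above Proposal A on 27 ballots; Proposal A above Proposal F on 28.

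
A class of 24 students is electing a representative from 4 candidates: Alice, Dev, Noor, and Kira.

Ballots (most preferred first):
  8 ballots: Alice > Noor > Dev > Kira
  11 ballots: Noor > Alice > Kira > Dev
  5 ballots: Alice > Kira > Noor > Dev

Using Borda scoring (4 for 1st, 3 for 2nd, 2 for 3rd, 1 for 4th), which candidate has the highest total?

Alice

Alice: 8×4 + 11×3 + 5×4 = 85
Dev: 8×2 + 11×1 + 5×1 = 32
Noor: 8×3 + 11×4 + 5×2 = 78
Kira: 8×1 + 11×2 + 5×3 = 45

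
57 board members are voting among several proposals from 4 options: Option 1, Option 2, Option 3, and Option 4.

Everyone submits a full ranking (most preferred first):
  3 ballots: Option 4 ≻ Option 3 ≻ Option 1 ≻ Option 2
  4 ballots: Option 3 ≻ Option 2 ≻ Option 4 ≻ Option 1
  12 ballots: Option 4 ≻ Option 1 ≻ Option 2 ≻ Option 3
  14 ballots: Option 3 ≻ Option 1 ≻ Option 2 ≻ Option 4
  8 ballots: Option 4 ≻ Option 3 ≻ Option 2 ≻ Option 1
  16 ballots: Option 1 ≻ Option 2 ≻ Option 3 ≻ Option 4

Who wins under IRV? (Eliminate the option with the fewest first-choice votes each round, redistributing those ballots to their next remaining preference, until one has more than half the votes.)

Option 3

Round 1: Option 1 16, Option 2 0, Option 3 18, Option 4 23. Option 2 eliminated.
Round 2: Option 1 16, Option 3 18, Option 4 23. Option 1 eliminated.
Round 3: Option 3 34, Option 4 23. Option 3 has a majority (≥29).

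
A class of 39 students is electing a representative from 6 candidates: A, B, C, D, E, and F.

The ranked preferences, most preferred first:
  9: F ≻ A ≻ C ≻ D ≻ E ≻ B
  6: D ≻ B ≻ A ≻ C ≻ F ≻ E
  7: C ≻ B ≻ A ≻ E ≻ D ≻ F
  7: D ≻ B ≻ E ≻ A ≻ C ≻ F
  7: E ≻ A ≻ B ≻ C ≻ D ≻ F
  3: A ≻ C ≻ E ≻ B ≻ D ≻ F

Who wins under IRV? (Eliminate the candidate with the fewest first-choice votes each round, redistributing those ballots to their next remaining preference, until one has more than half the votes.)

C

Round 1: A 3, B 0, C 7, D 13, E 7, F 9. B eliminated.
Round 2: A 3, C 7, D 13, E 7, F 9. A eliminated.
Round 3: C 10, D 13, E 7, F 9. E eliminated.
Round 4: C 17, D 13, F 9. F eliminated.
Round 5: C 26, D 13. C has a majority (≥20).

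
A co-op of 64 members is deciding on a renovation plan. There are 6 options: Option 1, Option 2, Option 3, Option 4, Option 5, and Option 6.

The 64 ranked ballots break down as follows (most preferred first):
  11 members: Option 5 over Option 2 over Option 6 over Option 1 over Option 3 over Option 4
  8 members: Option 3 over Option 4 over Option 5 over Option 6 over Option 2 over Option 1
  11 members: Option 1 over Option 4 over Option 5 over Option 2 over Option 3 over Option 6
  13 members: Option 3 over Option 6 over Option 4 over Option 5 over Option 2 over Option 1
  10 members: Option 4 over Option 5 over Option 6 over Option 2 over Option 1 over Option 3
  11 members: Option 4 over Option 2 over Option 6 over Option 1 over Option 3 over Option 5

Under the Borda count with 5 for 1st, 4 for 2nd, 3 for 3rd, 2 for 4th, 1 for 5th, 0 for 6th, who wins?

Option 1: 11×2 + 8×0 + 11×5 + 13×0 + 10×1 + 11×2 = 109
Option 2: 11×4 + 8×1 + 11×2 + 13×1 + 10×2 + 11×4 = 151
Option 3: 11×1 + 8×5 + 11×1 + 13×5 + 10×0 + 11×1 = 138
Option 4: 11×0 + 8×4 + 11×4 + 13×3 + 10×5 + 11×5 = 220
Option 5: 11×5 + 8×3 + 11×3 + 13×2 + 10×4 + 11×0 = 178
Option 6: 11×3 + 8×2 + 11×0 + 13×4 + 10×3 + 11×3 = 164

Option 4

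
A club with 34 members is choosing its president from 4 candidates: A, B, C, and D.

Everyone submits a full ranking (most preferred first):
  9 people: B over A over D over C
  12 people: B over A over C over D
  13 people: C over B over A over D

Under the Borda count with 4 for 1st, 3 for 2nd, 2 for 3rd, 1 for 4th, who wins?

B

A: 9×3 + 12×3 + 13×2 = 89
B: 9×4 + 12×4 + 13×3 = 123
C: 9×1 + 12×2 + 13×4 = 85
D: 9×2 + 12×1 + 13×1 = 43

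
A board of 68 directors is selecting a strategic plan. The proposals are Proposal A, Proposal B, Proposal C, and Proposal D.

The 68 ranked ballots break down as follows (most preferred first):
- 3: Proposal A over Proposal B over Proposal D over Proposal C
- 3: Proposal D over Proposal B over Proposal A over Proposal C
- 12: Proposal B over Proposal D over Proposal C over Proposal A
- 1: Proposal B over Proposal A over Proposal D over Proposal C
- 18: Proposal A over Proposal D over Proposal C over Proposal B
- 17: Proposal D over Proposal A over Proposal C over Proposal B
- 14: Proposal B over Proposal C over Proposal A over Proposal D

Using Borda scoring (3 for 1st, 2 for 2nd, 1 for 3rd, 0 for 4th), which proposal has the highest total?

Proposal A: 3×3 + 3×1 + 12×0 + 1×2 + 18×3 + 17×2 + 14×1 = 116
Proposal B: 3×2 + 3×2 + 12×3 + 1×3 + 18×0 + 17×0 + 14×3 = 93
Proposal C: 3×0 + 3×0 + 12×1 + 1×0 + 18×1 + 17×1 + 14×2 = 75
Proposal D: 3×1 + 3×3 + 12×2 + 1×1 + 18×2 + 17×3 + 14×0 = 124

Proposal D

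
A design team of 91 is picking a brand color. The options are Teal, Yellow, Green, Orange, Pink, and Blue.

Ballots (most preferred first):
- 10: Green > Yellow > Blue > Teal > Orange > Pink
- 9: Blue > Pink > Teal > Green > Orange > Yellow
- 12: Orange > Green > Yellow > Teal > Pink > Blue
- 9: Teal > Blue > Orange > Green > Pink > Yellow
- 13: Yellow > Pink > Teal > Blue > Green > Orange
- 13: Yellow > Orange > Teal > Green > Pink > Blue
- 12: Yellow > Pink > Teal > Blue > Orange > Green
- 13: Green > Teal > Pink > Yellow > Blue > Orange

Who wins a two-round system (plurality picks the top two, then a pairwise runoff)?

Green

Round 1 first-place votes: Teal 9, Yellow 38, Green 23, Orange 12, Pink 0, Blue 9. Yellow and Green advance.
Runoff: Yellow is ranked above Green on 38 ballots, Green above Yellow on 53.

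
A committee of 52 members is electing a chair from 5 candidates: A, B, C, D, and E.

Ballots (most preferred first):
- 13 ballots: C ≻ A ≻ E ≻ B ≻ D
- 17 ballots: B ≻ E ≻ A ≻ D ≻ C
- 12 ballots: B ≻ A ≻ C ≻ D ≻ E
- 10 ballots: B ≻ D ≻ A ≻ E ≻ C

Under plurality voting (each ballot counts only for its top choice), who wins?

B

First-place votes: A 0, B 39, C 13, D 0, E 0.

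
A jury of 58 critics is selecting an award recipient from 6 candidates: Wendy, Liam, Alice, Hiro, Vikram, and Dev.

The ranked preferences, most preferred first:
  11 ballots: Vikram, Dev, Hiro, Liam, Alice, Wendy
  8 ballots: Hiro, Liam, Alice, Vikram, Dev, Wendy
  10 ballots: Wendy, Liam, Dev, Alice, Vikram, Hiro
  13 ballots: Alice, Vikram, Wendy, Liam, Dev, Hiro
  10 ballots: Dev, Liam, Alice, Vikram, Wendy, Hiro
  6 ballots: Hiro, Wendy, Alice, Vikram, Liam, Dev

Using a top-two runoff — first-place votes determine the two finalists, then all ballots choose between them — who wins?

Round 1 first-place votes: Wendy 10, Liam 0, Alice 13, Hiro 14, Vikram 11, Dev 10. Hiro and Alice advance.
Runoff: Hiro is ranked above Alice on 25 ballots, Alice above Hiro on 33.

Alice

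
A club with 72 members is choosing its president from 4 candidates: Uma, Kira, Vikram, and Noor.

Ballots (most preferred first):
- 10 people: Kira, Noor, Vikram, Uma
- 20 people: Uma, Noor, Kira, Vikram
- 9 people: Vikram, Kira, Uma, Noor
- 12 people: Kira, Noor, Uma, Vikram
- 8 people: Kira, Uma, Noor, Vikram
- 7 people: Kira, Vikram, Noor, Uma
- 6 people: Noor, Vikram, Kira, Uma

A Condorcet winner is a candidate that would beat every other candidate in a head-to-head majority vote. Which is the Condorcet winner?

Kira vs Uma: 52–20
Kira vs Vikram: 57–15
Kira vs Noor: 46–26
Kira beats every other candidate.

Kira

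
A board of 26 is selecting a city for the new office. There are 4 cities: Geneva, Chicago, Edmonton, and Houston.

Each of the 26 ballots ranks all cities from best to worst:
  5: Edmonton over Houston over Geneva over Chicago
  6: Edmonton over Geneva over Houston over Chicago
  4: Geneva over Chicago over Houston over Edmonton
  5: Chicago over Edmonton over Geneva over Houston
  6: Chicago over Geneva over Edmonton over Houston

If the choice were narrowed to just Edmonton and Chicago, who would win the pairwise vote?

Chicago

Edmonton is ranked above Chicago on 11 ballots; Chicago above Edmonton on 15.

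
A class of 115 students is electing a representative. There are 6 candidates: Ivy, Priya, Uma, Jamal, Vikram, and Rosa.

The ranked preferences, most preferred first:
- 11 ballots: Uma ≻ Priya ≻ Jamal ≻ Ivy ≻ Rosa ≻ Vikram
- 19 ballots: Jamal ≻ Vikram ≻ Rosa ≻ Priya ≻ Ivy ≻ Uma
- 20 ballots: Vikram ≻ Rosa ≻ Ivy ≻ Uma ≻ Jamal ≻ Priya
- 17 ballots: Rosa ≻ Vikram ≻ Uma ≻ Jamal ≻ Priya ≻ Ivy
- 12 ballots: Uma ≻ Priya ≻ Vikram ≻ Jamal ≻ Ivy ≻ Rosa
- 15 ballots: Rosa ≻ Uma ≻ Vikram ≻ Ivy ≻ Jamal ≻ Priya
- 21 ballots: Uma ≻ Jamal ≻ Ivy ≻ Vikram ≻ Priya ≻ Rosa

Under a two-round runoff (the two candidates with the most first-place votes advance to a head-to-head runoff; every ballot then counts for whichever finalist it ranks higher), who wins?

Rosa

Round 1 first-place votes: Ivy 0, Priya 0, Uma 44, Jamal 19, Vikram 20, Rosa 32. Uma and Rosa advance.
Runoff: Uma is ranked above Rosa on 44 ballots, Rosa above Uma on 71.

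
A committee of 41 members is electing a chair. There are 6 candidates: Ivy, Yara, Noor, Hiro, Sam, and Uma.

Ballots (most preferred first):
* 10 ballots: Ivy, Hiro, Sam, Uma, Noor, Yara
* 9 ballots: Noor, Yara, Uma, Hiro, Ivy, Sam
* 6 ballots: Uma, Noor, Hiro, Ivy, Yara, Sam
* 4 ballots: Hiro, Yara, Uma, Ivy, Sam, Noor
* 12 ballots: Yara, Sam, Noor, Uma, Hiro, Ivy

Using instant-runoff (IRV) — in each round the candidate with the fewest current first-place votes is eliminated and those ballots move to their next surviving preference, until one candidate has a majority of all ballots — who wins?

Noor

Round 1: Ivy 10, Yara 12, Noor 9, Hiro 4, Sam 0, Uma 6. Sam eliminated.
Round 2: Ivy 10, Yara 12, Noor 9, Hiro 4, Uma 6. Hiro eliminated.
Round 3: Ivy 10, Yara 16, Noor 9, Uma 6. Uma eliminated.
Round 4: Ivy 10, Yara 16, Noor 15. Ivy eliminated.
Round 5: Yara 16, Noor 25. Noor has a majority (≥21).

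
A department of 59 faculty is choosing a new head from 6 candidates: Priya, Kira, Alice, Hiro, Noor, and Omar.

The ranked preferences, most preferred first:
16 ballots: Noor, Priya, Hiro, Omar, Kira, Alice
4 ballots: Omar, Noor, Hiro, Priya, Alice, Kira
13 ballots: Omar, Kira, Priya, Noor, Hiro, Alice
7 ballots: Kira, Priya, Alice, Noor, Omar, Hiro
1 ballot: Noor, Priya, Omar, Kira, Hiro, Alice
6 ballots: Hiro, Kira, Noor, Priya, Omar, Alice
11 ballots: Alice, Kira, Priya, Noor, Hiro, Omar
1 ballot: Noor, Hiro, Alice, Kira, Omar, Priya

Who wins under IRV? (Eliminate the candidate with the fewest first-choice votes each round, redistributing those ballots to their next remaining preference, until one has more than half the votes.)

Round 1: Priya 0, Kira 7, Alice 11, Hiro 6, Noor 18, Omar 17. Priya eliminated.
Round 2: Kira 7, Alice 11, Hiro 6, Noor 18, Omar 17. Hiro eliminated.
Round 3: Kira 13, Alice 11, Noor 18, Omar 17. Alice eliminated.
Round 4: Kira 24, Noor 18, Omar 17. Omar eliminated.
Round 5: Kira 37, Noor 22. Kira has a majority (≥30).

Kira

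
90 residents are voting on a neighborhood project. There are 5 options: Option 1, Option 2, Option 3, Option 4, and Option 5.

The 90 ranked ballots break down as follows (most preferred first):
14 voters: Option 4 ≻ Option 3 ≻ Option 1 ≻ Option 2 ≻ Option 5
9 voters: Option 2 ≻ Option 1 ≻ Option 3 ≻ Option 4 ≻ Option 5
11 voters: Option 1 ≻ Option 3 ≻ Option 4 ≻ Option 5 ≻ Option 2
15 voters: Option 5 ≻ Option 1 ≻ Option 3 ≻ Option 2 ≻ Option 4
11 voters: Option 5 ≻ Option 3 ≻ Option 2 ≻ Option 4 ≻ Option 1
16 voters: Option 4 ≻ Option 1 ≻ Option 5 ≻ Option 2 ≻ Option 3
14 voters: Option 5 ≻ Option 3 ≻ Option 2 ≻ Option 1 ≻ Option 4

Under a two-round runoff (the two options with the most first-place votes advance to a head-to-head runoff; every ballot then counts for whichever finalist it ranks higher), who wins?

Round 1 first-place votes: Option 1 11, Option 2 9, Option 3 0, Option 4 30, Option 5 40. Option 5 and Option 4 advance.
Runoff: Option 5 is ranked above Option 4 on 40 ballots, Option 4 above Option 5 on 50.

Option 4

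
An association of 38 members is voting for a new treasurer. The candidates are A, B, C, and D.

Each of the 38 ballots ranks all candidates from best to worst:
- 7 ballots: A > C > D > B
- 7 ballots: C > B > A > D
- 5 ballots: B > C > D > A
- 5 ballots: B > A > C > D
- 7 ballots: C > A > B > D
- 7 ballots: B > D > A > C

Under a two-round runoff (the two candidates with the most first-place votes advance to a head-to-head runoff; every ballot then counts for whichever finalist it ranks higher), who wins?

Round 1 first-place votes: A 7, B 17, C 14, D 0. B and C advance.
Runoff: B is ranked above C on 17 ballots, C above B on 21.

C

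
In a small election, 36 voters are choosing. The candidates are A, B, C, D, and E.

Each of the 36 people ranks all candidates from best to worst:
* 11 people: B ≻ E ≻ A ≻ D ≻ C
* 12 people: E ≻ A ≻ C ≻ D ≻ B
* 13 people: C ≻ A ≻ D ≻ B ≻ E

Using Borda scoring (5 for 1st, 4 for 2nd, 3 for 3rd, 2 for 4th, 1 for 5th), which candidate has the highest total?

A

A: 11×3 + 12×4 + 13×4 = 133
B: 11×5 + 12×1 + 13×2 = 93
C: 11×1 + 12×3 + 13×5 = 112
D: 11×2 + 12×2 + 13×3 = 85
E: 11×4 + 12×5 + 13×1 = 117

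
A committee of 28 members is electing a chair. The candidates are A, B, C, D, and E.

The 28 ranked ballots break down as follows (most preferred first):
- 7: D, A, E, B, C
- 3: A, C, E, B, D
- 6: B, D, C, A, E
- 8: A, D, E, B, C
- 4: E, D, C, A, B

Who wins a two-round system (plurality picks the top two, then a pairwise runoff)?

D

Round 1 first-place votes: A 11, B 6, C 0, D 7, E 4. A and D advance.
Runoff: A is ranked above D on 11 ballots, D above A on 17.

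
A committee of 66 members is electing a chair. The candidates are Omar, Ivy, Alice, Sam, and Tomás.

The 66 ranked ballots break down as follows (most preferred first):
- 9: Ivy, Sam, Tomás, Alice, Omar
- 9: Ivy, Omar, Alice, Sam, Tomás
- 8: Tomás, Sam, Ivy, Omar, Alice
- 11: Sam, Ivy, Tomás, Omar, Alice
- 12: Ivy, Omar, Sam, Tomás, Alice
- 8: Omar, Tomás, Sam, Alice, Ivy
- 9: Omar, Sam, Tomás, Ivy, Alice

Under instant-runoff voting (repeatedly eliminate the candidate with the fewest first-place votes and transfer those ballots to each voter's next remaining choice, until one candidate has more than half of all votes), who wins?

Sam

Round 1: Omar 17, Ivy 30, Alice 0, Sam 11, Tomás 8. Alice eliminated.
Round 2: Omar 17, Ivy 30, Sam 11, Tomás 8. Tomás eliminated.
Round 3: Omar 17, Ivy 30, Sam 19. Omar eliminated.
Round 4: Ivy 30, Sam 36. Sam has a majority (≥34).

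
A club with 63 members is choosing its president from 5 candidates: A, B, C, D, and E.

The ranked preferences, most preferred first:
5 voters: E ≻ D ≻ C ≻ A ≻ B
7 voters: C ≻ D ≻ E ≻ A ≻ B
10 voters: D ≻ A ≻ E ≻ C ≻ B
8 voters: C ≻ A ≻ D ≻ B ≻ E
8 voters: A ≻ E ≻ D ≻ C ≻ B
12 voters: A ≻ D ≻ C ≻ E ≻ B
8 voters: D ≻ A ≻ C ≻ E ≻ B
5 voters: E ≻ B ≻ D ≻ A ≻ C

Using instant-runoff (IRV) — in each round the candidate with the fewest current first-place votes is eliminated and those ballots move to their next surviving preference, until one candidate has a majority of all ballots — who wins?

D

Round 1: A 20, B 0, C 15, D 18, E 10. B eliminated.
Round 2: A 20, C 15, D 18, E 10. E eliminated.
Round 3: A 20, C 15, D 28. C eliminated.
Round 4: A 28, D 35. D has a majority (≥32).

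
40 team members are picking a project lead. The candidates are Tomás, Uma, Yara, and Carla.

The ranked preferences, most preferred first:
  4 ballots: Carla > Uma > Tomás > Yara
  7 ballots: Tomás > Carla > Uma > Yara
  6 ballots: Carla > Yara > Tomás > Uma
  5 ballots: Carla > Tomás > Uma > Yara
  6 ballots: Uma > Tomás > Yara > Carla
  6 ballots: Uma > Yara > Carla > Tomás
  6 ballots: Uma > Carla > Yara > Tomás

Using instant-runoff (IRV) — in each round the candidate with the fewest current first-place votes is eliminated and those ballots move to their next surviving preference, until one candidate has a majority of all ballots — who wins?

Round 1: Tomás 7, Uma 18, Yara 0, Carla 15. Yara eliminated.
Round 2: Tomás 7, Uma 18, Carla 15. Tomás eliminated.
Round 3: Uma 18, Carla 22. Carla has a majority (≥21).

Carla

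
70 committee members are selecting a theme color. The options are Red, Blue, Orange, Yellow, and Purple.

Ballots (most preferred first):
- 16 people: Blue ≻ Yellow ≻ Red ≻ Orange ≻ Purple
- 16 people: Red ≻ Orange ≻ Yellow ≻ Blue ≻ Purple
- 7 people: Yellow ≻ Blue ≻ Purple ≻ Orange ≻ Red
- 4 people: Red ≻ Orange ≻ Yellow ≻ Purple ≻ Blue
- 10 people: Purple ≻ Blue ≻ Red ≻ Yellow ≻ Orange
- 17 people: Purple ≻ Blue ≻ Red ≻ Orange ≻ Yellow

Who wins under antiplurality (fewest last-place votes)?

Blue

Last-place votes: Red 7, Blue 4, Orange 10, Yellow 17, Purple 32.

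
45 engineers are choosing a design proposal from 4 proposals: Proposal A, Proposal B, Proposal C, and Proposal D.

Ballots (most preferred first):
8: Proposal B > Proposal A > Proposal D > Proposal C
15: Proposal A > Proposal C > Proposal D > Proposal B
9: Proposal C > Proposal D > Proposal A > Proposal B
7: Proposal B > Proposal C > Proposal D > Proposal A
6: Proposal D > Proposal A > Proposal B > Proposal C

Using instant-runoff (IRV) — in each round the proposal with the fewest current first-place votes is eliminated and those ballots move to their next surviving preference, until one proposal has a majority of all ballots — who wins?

Round 1: Proposal A 15, Proposal B 15, Proposal C 9, Proposal D 6. Proposal D eliminated.
Round 2: Proposal A 21, Proposal B 15, Proposal C 9. Proposal C eliminated.
Round 3: Proposal A 30, Proposal B 15. Proposal A has a majority (≥23).

Proposal A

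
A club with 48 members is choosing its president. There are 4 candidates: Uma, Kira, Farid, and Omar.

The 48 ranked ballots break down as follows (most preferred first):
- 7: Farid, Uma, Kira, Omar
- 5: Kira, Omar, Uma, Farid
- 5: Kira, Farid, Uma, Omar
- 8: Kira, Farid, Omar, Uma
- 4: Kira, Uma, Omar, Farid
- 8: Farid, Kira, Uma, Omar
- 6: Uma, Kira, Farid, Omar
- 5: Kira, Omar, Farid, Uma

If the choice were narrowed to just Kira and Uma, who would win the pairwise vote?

Kira

Kira is ranked above Uma on 35 ballots; Uma above Kira on 13.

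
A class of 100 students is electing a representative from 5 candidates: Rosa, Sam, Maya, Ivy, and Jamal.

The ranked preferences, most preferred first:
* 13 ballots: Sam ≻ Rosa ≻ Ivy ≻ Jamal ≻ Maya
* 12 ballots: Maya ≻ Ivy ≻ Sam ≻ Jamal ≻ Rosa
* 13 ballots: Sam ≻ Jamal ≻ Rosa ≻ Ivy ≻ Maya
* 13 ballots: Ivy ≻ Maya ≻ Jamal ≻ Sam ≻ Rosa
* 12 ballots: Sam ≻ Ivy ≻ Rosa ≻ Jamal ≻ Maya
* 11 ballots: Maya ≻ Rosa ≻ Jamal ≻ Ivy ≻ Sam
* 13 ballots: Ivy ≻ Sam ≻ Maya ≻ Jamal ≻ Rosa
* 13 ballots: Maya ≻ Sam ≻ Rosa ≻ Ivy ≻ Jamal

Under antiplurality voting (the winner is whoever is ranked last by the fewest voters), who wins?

Last-place votes: Rosa 38, Sam 11, Maya 38, Ivy 0, Jamal 13.

Ivy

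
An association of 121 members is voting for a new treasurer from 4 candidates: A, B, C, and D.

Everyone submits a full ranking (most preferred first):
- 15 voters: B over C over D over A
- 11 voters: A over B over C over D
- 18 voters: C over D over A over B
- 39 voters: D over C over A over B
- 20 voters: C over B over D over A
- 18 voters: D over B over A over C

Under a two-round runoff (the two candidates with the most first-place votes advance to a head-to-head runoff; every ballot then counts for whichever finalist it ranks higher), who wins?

Round 1 first-place votes: A 11, B 15, C 38, D 57. D and C advance.
Runoff: D is ranked above C on 57 ballots, C above D on 64.

C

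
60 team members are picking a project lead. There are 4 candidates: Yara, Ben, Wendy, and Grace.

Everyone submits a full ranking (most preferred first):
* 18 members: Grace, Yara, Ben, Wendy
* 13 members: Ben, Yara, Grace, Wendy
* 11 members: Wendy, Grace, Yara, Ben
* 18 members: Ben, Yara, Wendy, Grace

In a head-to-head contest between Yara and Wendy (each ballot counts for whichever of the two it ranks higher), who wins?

Yara is ranked above Wendy on 49 ballots; Wendy above Yara on 11.

Yara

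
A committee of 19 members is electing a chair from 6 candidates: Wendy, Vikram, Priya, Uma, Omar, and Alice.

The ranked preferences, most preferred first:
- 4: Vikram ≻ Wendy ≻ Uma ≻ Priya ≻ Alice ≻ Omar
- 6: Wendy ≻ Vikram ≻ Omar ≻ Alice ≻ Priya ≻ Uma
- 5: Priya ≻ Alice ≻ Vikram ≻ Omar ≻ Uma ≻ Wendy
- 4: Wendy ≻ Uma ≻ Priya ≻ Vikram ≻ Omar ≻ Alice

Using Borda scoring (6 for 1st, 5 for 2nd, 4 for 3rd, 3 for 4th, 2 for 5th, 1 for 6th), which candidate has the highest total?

Vikram

Wendy: 4×5 + 6×6 + 5×1 + 4×6 = 85
Vikram: 4×6 + 6×5 + 5×4 + 4×3 = 86
Priya: 4×3 + 6×2 + 5×6 + 4×4 = 70
Uma: 4×4 + 6×1 + 5×2 + 4×5 = 52
Omar: 4×1 + 6×4 + 5×3 + 4×2 = 51
Alice: 4×2 + 6×3 + 5×5 + 4×1 = 55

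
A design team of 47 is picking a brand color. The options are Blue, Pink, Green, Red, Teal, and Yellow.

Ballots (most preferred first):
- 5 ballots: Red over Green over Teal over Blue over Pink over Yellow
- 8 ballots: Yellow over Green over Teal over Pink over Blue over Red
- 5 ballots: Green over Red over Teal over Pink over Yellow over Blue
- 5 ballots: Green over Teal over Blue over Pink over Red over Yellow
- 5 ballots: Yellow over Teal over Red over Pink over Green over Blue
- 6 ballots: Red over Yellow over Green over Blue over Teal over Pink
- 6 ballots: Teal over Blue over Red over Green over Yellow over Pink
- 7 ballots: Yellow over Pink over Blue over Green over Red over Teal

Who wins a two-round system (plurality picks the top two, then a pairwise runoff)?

Round 1 first-place votes: Blue 0, Pink 0, Green 10, Red 11, Teal 6, Yellow 20. Yellow and Red advance.
Runoff: Yellow is ranked above Red on 20 ballots, Red above Yellow on 27.

Red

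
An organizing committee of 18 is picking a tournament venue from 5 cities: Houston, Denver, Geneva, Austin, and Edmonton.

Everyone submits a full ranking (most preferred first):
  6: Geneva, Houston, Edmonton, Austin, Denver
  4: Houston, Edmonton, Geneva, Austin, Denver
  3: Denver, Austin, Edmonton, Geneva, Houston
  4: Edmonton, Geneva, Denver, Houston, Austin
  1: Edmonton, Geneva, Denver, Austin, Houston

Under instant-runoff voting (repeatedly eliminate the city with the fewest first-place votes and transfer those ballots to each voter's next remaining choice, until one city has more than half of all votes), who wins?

Edmonton

Round 1: Houston 4, Denver 3, Geneva 6, Austin 0, Edmonton 5. Austin eliminated.
Round 2: Houston 4, Denver 3, Geneva 6, Edmonton 5. Denver eliminated.
Round 3: Houston 4, Geneva 6, Edmonton 8. Houston eliminated.
Round 4: Geneva 6, Edmonton 12. Edmonton has a majority (≥10).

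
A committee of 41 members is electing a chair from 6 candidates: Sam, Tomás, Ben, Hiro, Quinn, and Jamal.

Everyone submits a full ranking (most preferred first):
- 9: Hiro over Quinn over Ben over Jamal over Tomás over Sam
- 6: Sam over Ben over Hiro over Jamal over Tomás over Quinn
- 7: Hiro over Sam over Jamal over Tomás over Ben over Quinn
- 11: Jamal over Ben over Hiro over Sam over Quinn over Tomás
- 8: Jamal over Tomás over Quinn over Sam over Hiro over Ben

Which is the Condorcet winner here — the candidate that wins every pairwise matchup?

Hiro

Hiro vs Sam: 27–14
Hiro vs Tomás: 33–8
Hiro vs Ben: 24–17
Hiro vs Quinn: 33–8
Hiro vs Jamal: 22–19
Hiro beats every other candidate.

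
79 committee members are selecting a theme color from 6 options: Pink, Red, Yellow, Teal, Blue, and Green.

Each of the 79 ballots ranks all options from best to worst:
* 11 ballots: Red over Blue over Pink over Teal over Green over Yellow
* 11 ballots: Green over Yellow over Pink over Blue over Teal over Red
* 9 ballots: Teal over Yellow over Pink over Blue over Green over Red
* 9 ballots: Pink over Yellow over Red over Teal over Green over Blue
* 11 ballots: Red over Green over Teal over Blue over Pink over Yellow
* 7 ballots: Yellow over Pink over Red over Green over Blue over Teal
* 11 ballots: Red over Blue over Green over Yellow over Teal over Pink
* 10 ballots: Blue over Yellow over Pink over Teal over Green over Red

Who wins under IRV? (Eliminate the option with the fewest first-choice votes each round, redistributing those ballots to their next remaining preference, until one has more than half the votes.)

Pink

Round 1: Pink 9, Red 33, Yellow 7, Teal 9, Blue 10, Green 11. Yellow eliminated.
Round 2: Pink 16, Red 33, Teal 9, Blue 10, Green 11. Teal eliminated.
Round 3: Pink 25, Red 33, Blue 10, Green 11. Blue eliminated.
Round 4: Pink 35, Red 33, Green 11. Green eliminated.
Round 5: Pink 46, Red 33. Pink has a majority (≥40).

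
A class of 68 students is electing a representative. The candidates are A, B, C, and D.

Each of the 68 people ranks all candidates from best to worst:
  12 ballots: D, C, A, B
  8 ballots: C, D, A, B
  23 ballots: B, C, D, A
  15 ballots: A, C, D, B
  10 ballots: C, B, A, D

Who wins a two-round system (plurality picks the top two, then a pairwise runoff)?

C

Round 1 first-place votes: A 15, B 23, C 18, D 12. B and C advance.
Runoff: B is ranked above C on 23 ballots, C above B on 45.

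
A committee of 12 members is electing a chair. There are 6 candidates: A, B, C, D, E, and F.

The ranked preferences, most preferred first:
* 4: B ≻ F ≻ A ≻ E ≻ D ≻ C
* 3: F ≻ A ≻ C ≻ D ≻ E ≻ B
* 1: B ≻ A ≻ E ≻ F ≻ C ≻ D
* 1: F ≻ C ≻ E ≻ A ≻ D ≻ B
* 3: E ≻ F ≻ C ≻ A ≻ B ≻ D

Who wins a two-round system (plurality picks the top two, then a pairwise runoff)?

Round 1 first-place votes: A 0, B 5, C 0, D 0, E 3, F 4. B and F advance.
Runoff: B is ranked above F on 5 ballots, F above B on 7.

F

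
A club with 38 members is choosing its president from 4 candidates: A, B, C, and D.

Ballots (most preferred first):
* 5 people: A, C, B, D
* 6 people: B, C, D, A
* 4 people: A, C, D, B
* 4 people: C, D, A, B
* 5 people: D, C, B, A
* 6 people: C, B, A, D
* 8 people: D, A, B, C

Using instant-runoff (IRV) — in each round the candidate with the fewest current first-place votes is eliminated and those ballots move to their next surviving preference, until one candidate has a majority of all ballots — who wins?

C

Round 1: A 9, B 6, C 10, D 13. B eliminated.
Round 2: A 9, C 16, D 13. A eliminated.
Round 3: C 25, D 13. C has a majority (≥20).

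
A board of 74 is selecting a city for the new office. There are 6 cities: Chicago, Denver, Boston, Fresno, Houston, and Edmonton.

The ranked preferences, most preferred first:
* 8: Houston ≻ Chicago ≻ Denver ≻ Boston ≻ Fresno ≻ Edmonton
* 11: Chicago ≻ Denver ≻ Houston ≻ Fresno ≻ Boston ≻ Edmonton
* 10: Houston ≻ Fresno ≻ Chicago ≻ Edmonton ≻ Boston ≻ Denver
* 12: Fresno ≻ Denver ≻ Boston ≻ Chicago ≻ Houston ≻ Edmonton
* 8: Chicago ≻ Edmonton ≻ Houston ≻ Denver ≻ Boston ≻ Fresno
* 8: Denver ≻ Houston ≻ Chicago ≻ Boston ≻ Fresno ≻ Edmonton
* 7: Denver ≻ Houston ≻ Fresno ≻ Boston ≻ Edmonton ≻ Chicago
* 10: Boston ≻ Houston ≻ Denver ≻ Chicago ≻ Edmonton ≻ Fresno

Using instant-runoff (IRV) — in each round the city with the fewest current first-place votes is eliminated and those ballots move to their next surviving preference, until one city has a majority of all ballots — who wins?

Round 1: Chicago 19, Denver 15, Boston 10, Fresno 12, Houston 18, Edmonton 0. Edmonton eliminated.
Round 2: Chicago 19, Denver 15, Boston 10, Fresno 12, Houston 18. Boston eliminated.
Round 3: Chicago 19, Denver 15, Fresno 12, Houston 28. Fresno eliminated.
Round 4: Chicago 19, Denver 27, Houston 28. Chicago eliminated.
Round 5: Denver 38, Houston 36. Denver has a majority (≥38).

Denver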